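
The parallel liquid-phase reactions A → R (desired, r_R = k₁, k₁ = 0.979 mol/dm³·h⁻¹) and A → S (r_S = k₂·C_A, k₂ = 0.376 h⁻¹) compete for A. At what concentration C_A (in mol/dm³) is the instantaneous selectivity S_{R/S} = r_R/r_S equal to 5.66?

0.460 mol/dm³

S_{R/S} = (k₁/k₂)·C_A⁻¹ ⇒ C_A = (S·k₂/k₁)^(-1).
= (5.66×0.376/0.979)^(-1) = (2.174)^(-1) = 0.460 mol/dm³.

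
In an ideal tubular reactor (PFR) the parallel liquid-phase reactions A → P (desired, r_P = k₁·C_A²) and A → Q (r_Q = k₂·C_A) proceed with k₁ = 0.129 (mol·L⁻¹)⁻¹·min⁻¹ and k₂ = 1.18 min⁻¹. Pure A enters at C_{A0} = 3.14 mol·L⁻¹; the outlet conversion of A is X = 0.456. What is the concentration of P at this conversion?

C_A = C_{A0}(1−X) = 1.708 mol·L⁻¹.
Along a PFR/batch, dC_Q/dC_A = −r_Q/(r_P+r_Q) = −k₂/(k₂+k₁·C_A).
Integrating from C_{A0} to C_A: C_Q = (1.18/0.129)·ln[(1.18+0.129·3.14)/(1.18+0.129·1.71)] = 9.147·ln(1.585/1.400) = 1.133 mol·L⁻¹.
Then C_P = (C_{A0}−C_A) − C_Q = 1.432 − 1.133 = 0.2985 mol·L⁻¹.

0.299 mol·L⁻¹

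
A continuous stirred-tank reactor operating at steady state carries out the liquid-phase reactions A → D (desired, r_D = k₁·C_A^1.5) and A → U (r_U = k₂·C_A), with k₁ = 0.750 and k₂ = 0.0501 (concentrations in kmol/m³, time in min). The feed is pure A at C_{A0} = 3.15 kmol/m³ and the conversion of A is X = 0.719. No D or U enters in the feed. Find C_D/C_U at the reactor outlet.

14.1

Exit C_A = C_{A0}(1−X) = 3.15×0.281 = 0.8852 kmol/m³.
Rates in a CSTR are evaluated at the outlet concentration: r_D = 0.750×0.8852^1.5 = 0.6246, r_U = 0.0501×0.8852 = 0.04435.
Overall selectivity = C_D/C_U = r_Dτ/(r_Uτ) = r_D/r_U = 14.1.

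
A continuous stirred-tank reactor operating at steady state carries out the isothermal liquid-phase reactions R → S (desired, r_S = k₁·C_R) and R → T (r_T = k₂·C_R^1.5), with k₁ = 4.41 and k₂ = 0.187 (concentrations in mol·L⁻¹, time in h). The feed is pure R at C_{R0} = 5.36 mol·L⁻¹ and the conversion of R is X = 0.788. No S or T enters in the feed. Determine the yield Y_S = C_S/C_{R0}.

Exit C_R = C_{R0}(1−X) = 5.36×0.212 = 1.136 mol·L⁻¹.
In a CSTR the entire volume is at exit conditions, so r_S = 4.41×1.136 = 5.011 and r_T = 0.187×1.136^1.5 = 0.2265.
Fraction of consumed R going to S: r_S/(r_S+r_T) = 0.9568.
C_S = 0.9568·C_{R0}·X = 0.9568×5.36×0.788 = 4.04 mol·L⁻¹; Y_S = C_S/C_{R0} = 0.754.

0.754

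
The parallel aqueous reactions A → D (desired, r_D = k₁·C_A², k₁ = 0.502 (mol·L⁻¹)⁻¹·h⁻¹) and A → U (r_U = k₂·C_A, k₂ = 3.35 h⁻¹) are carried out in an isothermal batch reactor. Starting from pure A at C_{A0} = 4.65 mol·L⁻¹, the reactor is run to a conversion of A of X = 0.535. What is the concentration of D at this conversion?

C_A = C_{A0}(1−X) = 2.162 mol·L⁻¹.
Along a PFR/batch, dC_U/dC_A = −r_U/(r_D+r_U) = −k₂/(k₂+k₁·C_A).
Integrating from C_{A0} to C_A: C_U = (3.35/0.502)·ln[(3.35+0.502·4.65)/(3.35+0.502·2.16)] = 6.673·ln(5.684/4.435) = 1.656 mol·L⁻¹.
Then C_D = (C_{A0}−C_A) − C_U = 2.488 − 1.656 = 0.8322 mol·L⁻¹.

0.832 mol·L⁻¹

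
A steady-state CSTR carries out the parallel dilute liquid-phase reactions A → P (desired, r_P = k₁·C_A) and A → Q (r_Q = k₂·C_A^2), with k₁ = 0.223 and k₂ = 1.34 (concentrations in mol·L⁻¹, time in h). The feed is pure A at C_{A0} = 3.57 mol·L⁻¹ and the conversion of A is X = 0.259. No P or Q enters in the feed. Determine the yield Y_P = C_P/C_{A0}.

0.0153

Exit C_A = C_{A0}(1−X) = 3.57×0.741 = 2.645 mol·L⁻¹.
A CSTR operates uniformly at the exit composition, giving r_P = 0.5899 and r_Q = 9.377 (each k·C_A^n at C_A = 2.645).
Fraction of consumed A going to P: r_P/(r_P+r_Q) = 0.05919.
C_P = 0.05919·C_{A0}·X = 0.05919×3.57×0.259 = 0.0547 mol·L⁻¹; Y_P = C_P/C_{A0} = 0.0153.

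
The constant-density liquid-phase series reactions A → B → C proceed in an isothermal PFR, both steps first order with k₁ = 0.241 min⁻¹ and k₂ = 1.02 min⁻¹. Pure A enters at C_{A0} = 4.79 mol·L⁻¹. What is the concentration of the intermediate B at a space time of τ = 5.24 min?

For first-order series with pure A initially, C_B(τ) = k₁C_{A0}/(k₂−k₁)·(e^(−k₁τ) − e^(−k₂τ)).
e^(−k₁τ) = e^(−0.241×5.24) = e^(−1.263) = 0.2828; e^(−k₂τ) = e^(−5.345) = 0.004773.
C_B = 0.241×4.79/(1.02−0.241) × (0.2828−0.004773) = 1.482×0.2781 = 0.4121 mol·L⁻¹.

0.412 mol·L⁻¹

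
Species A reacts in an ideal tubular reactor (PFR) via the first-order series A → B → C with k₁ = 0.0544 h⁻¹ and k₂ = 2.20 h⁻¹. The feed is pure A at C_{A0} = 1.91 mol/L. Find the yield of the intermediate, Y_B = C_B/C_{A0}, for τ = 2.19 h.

For first-order series with pure A initially, C_B(τ) = k₁C_{A0}/(k₂−k₁)·(e^(−k₁τ) − e^(−k₂τ)).
e^(−k₁τ) = e^(−0.0544×2.19) = e^(−0.1191) = 0.8877; e^(−k₂τ) = e^(−4.818) = 0.008083.
C_B = 0.0544×1.91/(2.20−0.0544) × (0.8877−0.008083) = 0.04843×0.8796 = 0.04260 mol/L.
Y_B = C_B/C_{A0} = 0.04260/1.91 = 0.0223.

0.0223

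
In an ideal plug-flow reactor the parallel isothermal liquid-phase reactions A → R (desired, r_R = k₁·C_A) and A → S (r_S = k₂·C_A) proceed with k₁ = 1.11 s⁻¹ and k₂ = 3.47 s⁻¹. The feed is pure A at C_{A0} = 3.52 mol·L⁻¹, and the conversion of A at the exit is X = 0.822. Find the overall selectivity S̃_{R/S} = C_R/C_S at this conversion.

C_A = C_{A0}(1−X) = 0.6266 mol·L⁻¹.
Both paths are first order in A, so the instantaneous fraction to R is constant: dC_R/d(−C_A) = k₁/(k₁+k₂) = 0.2424.
C_R = 0.2424·(C_{A0}−C_A) = 0.2424×2.893 = 0.701 mol·L⁻¹.
C_S = (C_{A0}−C_A)−C_R = 2.192 mol·L⁻¹; S̃_{R/S} = 0.7012/2.192 = 0.320.

0.320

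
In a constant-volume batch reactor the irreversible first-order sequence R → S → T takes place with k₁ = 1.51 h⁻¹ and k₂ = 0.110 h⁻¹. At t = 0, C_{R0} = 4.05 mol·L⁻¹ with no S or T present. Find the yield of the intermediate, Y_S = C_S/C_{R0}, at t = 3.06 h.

0.760

Solving the coupled first-order balances gives C_S(t) = [k₁/(k₂−k₁)]·C_{R0}·(e^(−k₁t) − e^(−k₂t)).
e^(−k₁t) = e^(−1.51×3.06) = e^(−4.621) = 0.009847; e^(−k₂t) = e^(−0.3366) = 0.7142.
C_S = 1.51×4.05/(0.110−1.51) × (0.009847−0.7142) = (-4.368)×(-0.7043) = 3.077 mol·L⁻¹.
Y_S = C_S/C_{R0} = 3.077/4.05 = 0.760.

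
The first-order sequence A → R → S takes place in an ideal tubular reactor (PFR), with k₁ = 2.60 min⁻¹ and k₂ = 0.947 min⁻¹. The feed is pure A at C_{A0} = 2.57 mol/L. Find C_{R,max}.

Evaluating C_R at τ_opt = ln(k₂/k₁)/(k₂−k₁) gives C_{R,max}/C_{A0} = (k₁/k₂)^[k₂/(k₂−k₁)].
= (2.60/0.947)^(0.947/(0.947−2.60)) = (2.746)^(-0.5729) = 0.5607.
C_{R,max} = 0.5607×2.57 = 1.44 mol/L.

1.44 mol/L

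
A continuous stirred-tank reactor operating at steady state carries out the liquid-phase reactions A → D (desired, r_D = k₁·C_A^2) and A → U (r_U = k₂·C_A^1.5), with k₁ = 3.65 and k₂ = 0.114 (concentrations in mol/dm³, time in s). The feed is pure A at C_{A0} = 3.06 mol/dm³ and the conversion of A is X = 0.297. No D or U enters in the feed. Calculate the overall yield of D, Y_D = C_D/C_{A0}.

Exit C_A = C_{A0}(1−X) = 3.06×0.703 = 2.151 mol/dm³.
A CSTR operates uniformly at the exit composition, giving r_D = 16.89 and r_U = 0.3597 (each k·C_A^n at C_A = 2.151).
Fraction of consumed A going to D: r_D/(r_D+r_U) = 0.9791.
C_D = 0.9791·C_{A0}·X = 0.9791×3.06×0.297 = 0.890 mol/dm³; Y_D = C_D/C_{A0} = 0.291.

0.291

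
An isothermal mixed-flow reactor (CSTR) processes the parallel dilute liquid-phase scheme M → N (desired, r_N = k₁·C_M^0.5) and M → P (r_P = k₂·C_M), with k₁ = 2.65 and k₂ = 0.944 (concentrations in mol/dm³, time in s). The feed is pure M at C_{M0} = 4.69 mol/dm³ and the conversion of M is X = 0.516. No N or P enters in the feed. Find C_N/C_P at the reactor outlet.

1.86

Exit C_M = C_{M0}(1−X) = 4.69×0.484 = 2.270 mol/dm³.
In a CSTR the entire volume is at exit conditions, so r_N = 2.65×2.270^0.5 = 3.993 and r_P = 0.944×2.270 = 2.143.
Overall selectivity = C_N/C_P = r_Nτ/(r_Pτ) = r_N/r_P = 1.86.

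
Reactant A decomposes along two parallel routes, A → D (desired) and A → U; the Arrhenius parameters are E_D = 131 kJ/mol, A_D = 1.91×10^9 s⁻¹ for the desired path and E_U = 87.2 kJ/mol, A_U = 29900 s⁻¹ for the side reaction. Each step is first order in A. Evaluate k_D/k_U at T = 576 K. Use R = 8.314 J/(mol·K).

k_D/k_U = (A_D/A_U)·exp[−(E_D−E_U)/(RT)] = (A_D/A_U)·exp[(E_U−E_D)/(RT)].
(E_U−E_D)/(RT) = (87.2−131)×10³/(8.314×576) = -43800/4789 = -9.146.
k_D/k_U = (1.91×10^9/29900)·exp(-9.146) = 63880 × 1.066×10^-4 = 6.81.
Since E_D > E_U, raising the temperature improves selectivity toward D.

6.81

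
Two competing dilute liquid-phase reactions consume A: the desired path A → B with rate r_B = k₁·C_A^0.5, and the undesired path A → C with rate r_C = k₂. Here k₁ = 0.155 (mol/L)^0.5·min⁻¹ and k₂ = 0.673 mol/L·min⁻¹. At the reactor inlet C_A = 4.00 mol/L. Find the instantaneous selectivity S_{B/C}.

0.461

S_{B/C} = r_B/r_C = (k₁·C_A^0.5)/(k₂) = (k₁/k₂)·C_A^0.5.
= (0.155×4.000^0.5) / (0.673) = 0.3100/0.6730 = 0.461.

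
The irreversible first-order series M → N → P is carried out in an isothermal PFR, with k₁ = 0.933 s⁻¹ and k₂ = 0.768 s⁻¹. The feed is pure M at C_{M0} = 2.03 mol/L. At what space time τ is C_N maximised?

1.18 s

The intermediate peaks when r₁ = r₂, i.e. k₁e^(−k₁τ) = k₂e^(−k₂τ), giving τ_opt = ln(k₂/k₁)/(k₂−k₁).
= ln(0.768/0.933)/(0.768−0.933) = ln(0.8232)/-0.1650 = -0.1946/-0.1650 = 1.18 s.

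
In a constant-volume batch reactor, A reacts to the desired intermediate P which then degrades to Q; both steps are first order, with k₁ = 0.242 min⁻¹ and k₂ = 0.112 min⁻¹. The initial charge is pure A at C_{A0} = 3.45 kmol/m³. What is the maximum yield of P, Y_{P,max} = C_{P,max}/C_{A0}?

At the optimum, C_{P,max}/C_{A0} = (k₁/k₂)^[k₂/(k₂−k₁)].
= (0.242/0.112)^(0.112/(0.112−0.242)) = (2.161)^(-0.8615) = 0.5149.

0.515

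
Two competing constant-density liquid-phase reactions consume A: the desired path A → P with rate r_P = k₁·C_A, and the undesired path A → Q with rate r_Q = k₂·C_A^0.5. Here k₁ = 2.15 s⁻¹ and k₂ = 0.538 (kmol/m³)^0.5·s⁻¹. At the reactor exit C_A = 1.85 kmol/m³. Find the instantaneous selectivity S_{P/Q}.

5.44

S_{P/Q} = r_P/r_Q = (k₁·C_A)/(k₂·C_A^0.5) = (k₁/k₂)·C_A^0.5.
= (2.15×1.850) / (0.538×1.850^0.5) = 3.978/0.7318 = 5.44.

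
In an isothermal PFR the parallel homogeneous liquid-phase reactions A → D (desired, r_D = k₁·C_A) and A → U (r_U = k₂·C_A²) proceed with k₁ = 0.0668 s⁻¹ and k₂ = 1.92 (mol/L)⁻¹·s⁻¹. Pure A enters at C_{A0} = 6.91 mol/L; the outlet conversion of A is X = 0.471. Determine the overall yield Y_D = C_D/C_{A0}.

C_A = C_{A0}(1−X) = 3.655 mol/L.
Along a PFR/batch, dC_D/dC_A = −r_D/(r_D+r_U) = −k₁/(k₁+k₂·C_A).
Integrating from C_{A0} to C_A: C_D = (0.0668/1.92)·ln[(0.0668+1.92·6.91)/(0.0668+1.92·3.66)] = 0.03479·ln(13.33/7.085) = 0.02200 mol/L.
Y_D = C_D/C_{A0} = 0.02200/6.91 = 0.00318.

0.00318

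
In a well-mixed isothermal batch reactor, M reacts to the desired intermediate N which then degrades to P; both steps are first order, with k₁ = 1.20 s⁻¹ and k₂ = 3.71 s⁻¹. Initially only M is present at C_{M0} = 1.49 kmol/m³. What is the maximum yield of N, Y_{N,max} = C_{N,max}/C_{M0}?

0.189

For a first-order series the maximum intermediate yield is C_{N,max}/C_{M0} = (k₁/k₂)^[k₂/(k₂−k₁)].
= (1.20/3.71)^(3.71/(3.71−1.20)) = (0.3235)^(1.478) = 0.1886.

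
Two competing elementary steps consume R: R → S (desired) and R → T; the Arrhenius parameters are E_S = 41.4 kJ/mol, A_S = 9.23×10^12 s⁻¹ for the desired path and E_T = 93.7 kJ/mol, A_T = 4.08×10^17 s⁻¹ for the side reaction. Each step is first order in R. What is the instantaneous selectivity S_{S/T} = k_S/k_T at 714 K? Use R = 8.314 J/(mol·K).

Since both paths have the same order in R, the concentration cancels and S_{S/T} = k_S/k_T = (A_S/A_T)·exp[(E_T−E_S)/(RT)].
(E_T−E_S)/(RT) = (93.7−41.4)×10³/(8.314×714) = 52300/5936 = 8.810.
k_S/k_T = (9.23×10^12/4.08×10^17)·exp(8.810) = 2.262×10^-5 × 6703 = 0.152.

0.152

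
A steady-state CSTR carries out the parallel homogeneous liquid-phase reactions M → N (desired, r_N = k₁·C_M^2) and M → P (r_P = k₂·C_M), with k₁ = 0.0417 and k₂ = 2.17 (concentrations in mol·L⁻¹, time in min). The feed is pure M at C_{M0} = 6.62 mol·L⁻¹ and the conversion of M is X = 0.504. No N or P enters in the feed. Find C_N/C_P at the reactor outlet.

Exit C_M = C_{M0}(1−X) = 6.62×0.496 = 3.284 mol·L⁻¹.
In a CSTR the entire volume is at exit conditions, so r_N = 0.0417×3.284^2 = 0.4496 and r_P = 2.17×3.284 = 7.125.
Overall selectivity = C_N/C_P = r_Nτ/(r_Pτ) = r_N/r_P = 0.0631.

0.0631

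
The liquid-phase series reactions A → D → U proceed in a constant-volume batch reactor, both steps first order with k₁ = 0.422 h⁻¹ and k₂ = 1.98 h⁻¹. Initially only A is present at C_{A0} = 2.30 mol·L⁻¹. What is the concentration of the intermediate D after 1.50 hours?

0.299 mol·L⁻¹

The intermediate concentration in a first-order A→B→C sequence is C_D = k₁C_{A0}(e^(−k₁t) − e^(−k₂t))/(k₂−k₁).
e^(−k₁t) = e^(−0.422×1.50) = e^(−0.6330) = 0.5310; e^(−k₂t) = e^(−2.970) = 0.05130.
C_D = 0.422×2.30/(1.98−0.422) × (0.5310−0.05130) = 0.6230×0.4797 = 0.2988 mol·L⁻¹.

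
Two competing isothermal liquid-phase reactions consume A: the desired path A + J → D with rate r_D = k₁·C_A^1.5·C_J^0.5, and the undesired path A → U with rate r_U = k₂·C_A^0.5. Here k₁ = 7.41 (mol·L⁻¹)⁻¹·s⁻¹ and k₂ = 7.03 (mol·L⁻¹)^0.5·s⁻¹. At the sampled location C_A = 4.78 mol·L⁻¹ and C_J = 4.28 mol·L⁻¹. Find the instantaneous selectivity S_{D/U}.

S_{D/U} = r_D/r_U = (k₁·C_A^1.5·C_J^0.5)/(k₂·C_A^0.5) = (k₁/k₂)·C_A·C_J^0.5.
= (7.41×4.780^1.5×4.280^0.5) / (7.03×4.780^0.5) = 160.2/15.37 = 10.4.

10.4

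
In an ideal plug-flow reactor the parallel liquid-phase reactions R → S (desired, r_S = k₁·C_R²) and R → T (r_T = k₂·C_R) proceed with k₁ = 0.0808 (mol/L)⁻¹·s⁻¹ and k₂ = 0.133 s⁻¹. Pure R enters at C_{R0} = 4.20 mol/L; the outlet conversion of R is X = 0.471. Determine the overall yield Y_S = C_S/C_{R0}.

C_R = C_{R0}(1−X) = 2.222 mol/L.
Along a PFR/batch, dC_T/dC_R = −r_T/(r_S+r_T) = −k₂/(k₂+k₁·C_R).
Integrating from C_{R0} to C_R: C_T = (0.133/0.0808)·ln[(0.133+0.0808·4.20)/(0.133+0.0808·2.22)] = 1.646·ln(0.4724/0.3125) = 0.6799 mol/L.
Then C_S = (C_{R0}−C_R) − C_T = 1.978 − 0.6799 = 1.298 mol/L.
Y_S = C_S/C_{R0} = 1.298/4.20 = 0.309.

0.309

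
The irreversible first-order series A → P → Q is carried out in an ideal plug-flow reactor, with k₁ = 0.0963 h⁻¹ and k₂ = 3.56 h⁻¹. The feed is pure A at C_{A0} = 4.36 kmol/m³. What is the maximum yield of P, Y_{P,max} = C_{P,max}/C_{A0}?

0.0245

At the optimum, C_{P,max}/C_{A0} = (k₁/k₂)^[k₂/(k₂−k₁)].
= (0.0963/3.56)^(3.56/(3.56−0.0963)) = (0.02705)^(1.028) = 0.02447.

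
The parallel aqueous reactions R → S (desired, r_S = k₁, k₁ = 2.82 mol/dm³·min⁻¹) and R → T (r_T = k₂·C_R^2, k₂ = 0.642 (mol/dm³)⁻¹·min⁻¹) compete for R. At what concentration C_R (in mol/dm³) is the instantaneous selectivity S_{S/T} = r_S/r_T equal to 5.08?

S_{S/T} = (k₁/k₂)·C_R^-2 ⇒ C_R = (S·k₂/k₁)^(-0.5).
= (5.08×0.642/2.82)^(-0.5) = (1.157)^(-0.5) = 0.930 mol/dm³.

0.930 mol/dm³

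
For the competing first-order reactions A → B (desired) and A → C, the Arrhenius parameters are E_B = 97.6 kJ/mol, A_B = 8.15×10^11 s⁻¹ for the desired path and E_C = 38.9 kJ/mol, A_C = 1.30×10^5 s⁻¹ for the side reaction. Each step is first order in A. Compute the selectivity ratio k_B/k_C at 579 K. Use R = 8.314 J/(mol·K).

31.7

Since both paths have the same order in A, the concentration cancels and S_{B/C} = k_B/k_C = (A_B/A_C)·exp[(E_C−E_B)/(RT)].
(E_C−E_B)/(RT) = (38.9−97.6)×10³/(8.314×579) = -58700/4814 = -12.19.
k_B/k_C = (8.15×10^11/1.30×10^5)·exp(-12.19) = 6.269×10^6 × 5.060×10^-6 = 31.7.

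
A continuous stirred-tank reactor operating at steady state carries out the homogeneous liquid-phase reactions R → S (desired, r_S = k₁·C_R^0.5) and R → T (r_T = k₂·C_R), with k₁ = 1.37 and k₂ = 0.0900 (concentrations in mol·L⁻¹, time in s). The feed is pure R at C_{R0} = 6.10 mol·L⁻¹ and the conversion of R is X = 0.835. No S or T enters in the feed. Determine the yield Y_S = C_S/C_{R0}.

Exit C_R = C_{R0}(1−X) = 6.10×0.165 = 1.007 mol·L⁻¹.
A CSTR operates uniformly at the exit composition, giving r_S = 1.374 and r_T = 0.09059 (each k·C_R^n at C_R = 1.007).
Fraction of consumed R going to S: r_S/(r_S+r_T) = 0.9382.
C_S = 0.9382·C_{R0}·X = 0.9382×6.10×0.835 = 4.78 mol·L⁻¹; Y_S = C_S/C_{R0} = 0.783.

0.783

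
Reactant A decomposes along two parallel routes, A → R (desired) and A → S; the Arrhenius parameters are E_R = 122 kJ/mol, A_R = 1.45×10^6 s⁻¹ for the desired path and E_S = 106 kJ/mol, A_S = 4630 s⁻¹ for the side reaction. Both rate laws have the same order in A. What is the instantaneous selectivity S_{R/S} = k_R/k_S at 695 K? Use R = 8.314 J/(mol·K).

19.6

Since both paths have the same order in A, the concentration cancels and S_{R/S} = k_R/k_S = (A_R/A_S)·exp[(E_S−E_R)/(RT)].
(E_S−E_R)/(RT) = (106−122)×10³/(8.314×695) = -16000/5778 = -2.769.
k_R/k_S = (1.45×10^6/4630)·exp(-2.769) = 313.2 × 0.06272 = 19.6.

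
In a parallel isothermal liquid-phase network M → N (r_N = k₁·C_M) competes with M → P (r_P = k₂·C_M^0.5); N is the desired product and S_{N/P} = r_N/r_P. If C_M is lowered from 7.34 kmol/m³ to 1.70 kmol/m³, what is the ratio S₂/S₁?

0.481

S_{N/P} = (k₁/k₂)·C_M^0.5, so S₂/S₁ = (C_{M,2}/C_{M,1})^0.5.
= (1.70/7.34)^0.5 = (0.2316)^0.5 = 0.481.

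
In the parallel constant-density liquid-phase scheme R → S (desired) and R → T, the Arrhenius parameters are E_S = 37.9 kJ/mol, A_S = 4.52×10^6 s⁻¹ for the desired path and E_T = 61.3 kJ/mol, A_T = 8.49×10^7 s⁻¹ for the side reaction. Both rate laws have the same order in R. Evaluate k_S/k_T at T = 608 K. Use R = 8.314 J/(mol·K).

Since both paths have the same order in R, the concentration cancels and S_{S/T} = k_S/k_T = (A_S/A_T)·exp[(E_T−E_S)/(RT)].
(E_T−E_S)/(RT) = (61.3−37.9)×10³/(8.314×608) = 23400/5055 = 4.629.
k_S/k_T = (4.52×10^6/8.49×10^7)·exp(4.629) = 0.05324 × 102.4 = 5.45.

5.45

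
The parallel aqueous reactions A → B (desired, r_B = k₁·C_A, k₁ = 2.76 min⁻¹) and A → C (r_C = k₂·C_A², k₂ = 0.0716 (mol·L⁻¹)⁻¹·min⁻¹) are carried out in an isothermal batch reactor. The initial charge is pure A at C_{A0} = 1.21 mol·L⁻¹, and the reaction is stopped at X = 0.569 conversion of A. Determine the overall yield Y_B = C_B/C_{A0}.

C_A = C_{A0}(1−X) = 0.5215 mol·L⁻¹.
Along a PFR/batch, dC_B/dC_A = −r_B/(r_B+r_C) = −k₁/(k₁+k₂·C_A).
Integrating from C_{A0} to C_A: C_B = (2.76/0.0716)·ln[(2.76+0.0716·1.21)/(2.76+0.0716·0.522)] = 38.55·ln(2.847/2.797) = 0.6734 mol·L⁻¹.
Y_B = C_B/C_{A0} = 0.6734/1.21 = 0.557.

0.557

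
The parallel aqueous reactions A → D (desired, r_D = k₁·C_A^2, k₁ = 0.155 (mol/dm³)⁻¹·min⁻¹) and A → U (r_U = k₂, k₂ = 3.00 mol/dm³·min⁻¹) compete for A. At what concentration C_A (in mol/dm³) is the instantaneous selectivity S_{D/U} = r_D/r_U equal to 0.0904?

1.32 mol/dm³

S_{D/U} = (k₁/k₂)·C_A^2 ⇒ C_A = (S·k₂/k₁)^(0.5).
= (0.0904×3.00/0.155)^(0.5) = (1.750)^(0.5) = 1.32 mol/dm³.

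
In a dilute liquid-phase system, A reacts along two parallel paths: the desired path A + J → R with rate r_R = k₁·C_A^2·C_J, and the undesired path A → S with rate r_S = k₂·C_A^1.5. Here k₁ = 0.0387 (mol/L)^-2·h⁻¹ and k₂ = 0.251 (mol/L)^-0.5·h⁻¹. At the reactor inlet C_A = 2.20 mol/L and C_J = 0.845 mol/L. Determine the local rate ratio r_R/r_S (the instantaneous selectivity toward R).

0.193

S_{R/S} = r_R/r_S = (k₁·C_A^2·C_J)/(k₂·C_A^1.5) = (k₁/k₂)·C_A^0.5·C_J.
= (0.0387×2.200^2×0.8450) / (0.251×2.200^1.5) = 0.1583/0.8190 = 0.193.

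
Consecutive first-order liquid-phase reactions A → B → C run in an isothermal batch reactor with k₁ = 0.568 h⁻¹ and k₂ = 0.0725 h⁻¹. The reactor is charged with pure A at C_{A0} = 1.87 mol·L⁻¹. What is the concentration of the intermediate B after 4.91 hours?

The intermediate concentration in a first-order A→B→C sequence is C_B = k₁C_{A0}(e^(−k₁t) − e^(−k₂t))/(k₂−k₁).
e^(−k₁t) = e^(−0.568×4.91) = e^(−2.789) = 0.06149; e^(−k₂t) = e^(−0.3560) = 0.7005.
C_B = 0.568×1.87/(0.0725−0.568) × (0.06149−0.7005) = (-2.144)×(-0.6390) = 1.370 mol·L⁻¹.

1.37 mol·L⁻¹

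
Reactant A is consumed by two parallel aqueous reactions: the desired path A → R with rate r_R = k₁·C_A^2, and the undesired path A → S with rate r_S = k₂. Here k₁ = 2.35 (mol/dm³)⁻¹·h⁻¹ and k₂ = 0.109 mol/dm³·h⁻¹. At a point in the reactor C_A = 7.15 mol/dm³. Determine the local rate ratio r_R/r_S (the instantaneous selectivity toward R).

S_{R/S} = r_R/r_S = (k₁·C_A^2)/(k₂) = (k₁/k₂)·C_A^2.
= (2.35×7.150^2) / (0.109) = 120.1/0.1090 = 1102.
Since the desired path is higher order in A, keeping C_A high (PFR or concentrated feed) favours R.

1102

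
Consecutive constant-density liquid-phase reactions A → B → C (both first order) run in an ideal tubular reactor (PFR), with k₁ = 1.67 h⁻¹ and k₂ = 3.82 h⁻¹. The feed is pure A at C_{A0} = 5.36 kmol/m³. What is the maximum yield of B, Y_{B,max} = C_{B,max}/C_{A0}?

At the optimum, C_{B,max}/C_{A0} = (k₁/k₂)^[k₂/(k₂−k₁)].
= (1.67/3.82)^(3.82/(3.82−1.67)) = (0.4372)^(1.777) = 0.2299.

0.230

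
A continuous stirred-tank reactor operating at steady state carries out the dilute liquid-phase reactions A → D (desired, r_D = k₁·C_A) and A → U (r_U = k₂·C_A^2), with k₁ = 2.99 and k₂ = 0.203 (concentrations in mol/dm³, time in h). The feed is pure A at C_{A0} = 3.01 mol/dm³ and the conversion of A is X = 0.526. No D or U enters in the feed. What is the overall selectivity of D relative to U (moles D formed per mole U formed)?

Exit C_A = C_{A0}(1−X) = 3.01×0.474 = 1.427 mol/dm³.
A CSTR operates uniformly at the exit composition, giving r_D = 4.266 and r_U = 0.4132 (each k·C_A^n at C_A = 1.427).
Overall selectivity = C_D/C_U = r_Dτ/(r_Uτ) = r_D/r_U = 10.3.

10.3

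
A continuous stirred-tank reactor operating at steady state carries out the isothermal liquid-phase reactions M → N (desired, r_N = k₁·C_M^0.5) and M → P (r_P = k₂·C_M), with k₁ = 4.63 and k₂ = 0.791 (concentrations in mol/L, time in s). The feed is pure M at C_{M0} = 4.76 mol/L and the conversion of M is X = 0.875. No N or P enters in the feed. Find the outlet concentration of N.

3.68 mol/L

Exit C_M = C_{M0}(1−X) = 4.76×0.125 = 0.5950 mol/L.
A CSTR operates uniformly at the exit composition, giving r_N = 3.571 and r_P = 0.4706 (each k·C_M^n at C_M = 0.5950).
Fraction of consumed M going to N: r_N/(r_N+r_P) = 0.8836.
C_N = 0.8836·C_{M0}·X = 0.8836×4.76×0.875 = 3.68 mol/L.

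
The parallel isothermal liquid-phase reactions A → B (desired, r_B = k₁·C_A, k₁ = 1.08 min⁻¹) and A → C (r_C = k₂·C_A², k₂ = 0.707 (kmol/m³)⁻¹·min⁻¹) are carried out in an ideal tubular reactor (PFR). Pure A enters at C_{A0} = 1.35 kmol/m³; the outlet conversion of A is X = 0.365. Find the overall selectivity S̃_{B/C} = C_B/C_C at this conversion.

1.39

C_A = C_{A0}(1−X) = 0.8573 kmol/m³.
Along a PFR/batch, dC_B/dC_A = −r_B/(r_B+r_C) = −k₁/(k₁+k₂·C_A).
Integrating from C_{A0} to C_A: C_B = (1.08/0.707)·ln[(1.08+0.707·1.35)/(1.08+0.707·0.857)] = 1.528·ln(2.034/1.686) = 0.2869 kmol/m³.
C_C = (C_{A0}−C_A)−C_B = 0.2058 kmol/m³; S̃_{B/C} = 0.2869/0.2058 = 1.39.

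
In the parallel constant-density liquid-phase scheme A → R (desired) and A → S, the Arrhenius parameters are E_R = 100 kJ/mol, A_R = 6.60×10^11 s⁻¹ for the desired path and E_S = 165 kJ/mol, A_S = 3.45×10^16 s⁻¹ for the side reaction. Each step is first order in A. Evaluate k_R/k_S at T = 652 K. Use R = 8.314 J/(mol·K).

k_R/k_S = (A_R/A_S)·exp[−(E_R−E_S)/(RT)] = (A_R/A_S)·exp[(E_S−E_R)/(RT)].
(E_S−E_R)/(RT) = (165−100)×10³/(8.314×652) = 65000/5421 = 11.99.
k_R/k_S = (6.60×10^11/3.45×10^16)·exp(11.99) = 1.913×10^-5 × 1.613×10^5 = 3.09.
Since E_R < E_S, lowering the temperature improves selectivity toward R.

3.09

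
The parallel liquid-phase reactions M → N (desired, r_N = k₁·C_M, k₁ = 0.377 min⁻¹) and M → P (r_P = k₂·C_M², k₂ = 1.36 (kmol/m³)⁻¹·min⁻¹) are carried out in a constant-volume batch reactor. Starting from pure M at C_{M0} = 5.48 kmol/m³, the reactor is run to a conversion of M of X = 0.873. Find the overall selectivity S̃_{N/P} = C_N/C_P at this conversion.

0.115

C_M = C_{M0}(1−X) = 0.6960 kmol/m³.
Along a PFR/batch, dC_N/dC_M = −r_N/(r_N+r_P) = −k₁/(k₁+k₂·C_M).
Integrating from C_{M0} to C_M: C_N = (0.377/1.36)·ln[(0.377+1.36·5.48)/(0.377+1.36·0.696)] = 0.2772·ln(7.830/1.324) = 0.4928 kmol/m³.
C_P = (C_{M0}−C_M)−C_N = 4.291 kmol/m³; S̃_{N/P} = 0.4928/4.291 = 0.115.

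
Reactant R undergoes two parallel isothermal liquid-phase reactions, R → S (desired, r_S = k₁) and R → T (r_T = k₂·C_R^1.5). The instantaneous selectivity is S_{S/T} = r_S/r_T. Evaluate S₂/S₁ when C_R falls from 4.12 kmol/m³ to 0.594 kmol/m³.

S_{S/T} = (k₁/k₂)·C_R^-1.5, so S₂/S₁ = (C_{R,2}/C_{R,1})^-1.5.
= (0.594/4.12)^(-1.5) = (0.1442)^(-1.5) = 18.3.

18.3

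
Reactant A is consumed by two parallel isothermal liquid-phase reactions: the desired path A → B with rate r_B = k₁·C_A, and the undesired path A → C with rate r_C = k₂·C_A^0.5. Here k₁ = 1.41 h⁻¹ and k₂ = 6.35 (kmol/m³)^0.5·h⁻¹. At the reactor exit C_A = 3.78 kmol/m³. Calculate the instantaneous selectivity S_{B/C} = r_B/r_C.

0.432

S_{B/C} = r_B/r_C = (k₁·C_A)/(k₂·C_A^0.5) = (k₁/k₂)·C_A^0.5.
= (1.41×3.780) / (6.35×3.780^0.5) = 5.330/12.35 = 0.432.
Since the desired path is higher order in A, keeping C_A high (PFR or concentrated feed) favours B.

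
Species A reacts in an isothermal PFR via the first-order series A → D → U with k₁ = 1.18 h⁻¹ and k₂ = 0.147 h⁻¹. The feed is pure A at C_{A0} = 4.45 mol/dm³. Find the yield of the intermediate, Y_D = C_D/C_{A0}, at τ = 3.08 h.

0.696

For first-order series with pure A initially, C_D(τ) = k₁C_{A0}/(k₂−k₁)·(e^(−k₁τ) − e^(−k₂τ)).
e^(−k₁τ) = e^(−1.18×3.08) = e^(−3.634) = 0.02640; e^(−k₂τ) = e^(−0.4528) = 0.6359.
C_D = 1.18×4.45/(0.147−1.18) × (0.02640−0.6359) = (-5.083)×(-0.6095) = 3.098 mol/dm³.
Y_D = C_D/C_{A0} = 3.098/4.45 = 0.696.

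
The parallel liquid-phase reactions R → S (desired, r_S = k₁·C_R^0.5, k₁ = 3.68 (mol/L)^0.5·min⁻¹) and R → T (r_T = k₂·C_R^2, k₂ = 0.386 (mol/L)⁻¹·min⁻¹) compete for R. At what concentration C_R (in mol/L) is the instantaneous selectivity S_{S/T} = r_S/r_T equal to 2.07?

S_{S/T} = (k₁/k₂)·C_R^-1.5 ⇒ C_R = (S·k₂/k₁)^(1/(-1.5)).
= (2.07×0.386/3.68)^(-0.6667) = (0.2171)^(-0.6667) = 2.77 mol/L.

2.77 mol/L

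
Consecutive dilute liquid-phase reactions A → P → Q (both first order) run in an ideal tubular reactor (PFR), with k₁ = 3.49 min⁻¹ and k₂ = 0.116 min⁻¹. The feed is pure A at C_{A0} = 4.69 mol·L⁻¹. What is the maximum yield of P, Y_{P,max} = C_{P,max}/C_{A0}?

0.890

Evaluating C_P at τ_opt = ln(k₂/k₁)/(k₂−k₁) gives C_{P,max}/C_{A0} = (k₁/k₂)^[k₂/(k₂−k₁)].
= (3.49/0.116)^(0.116/(0.116−3.49)) = (30.09)^(-0.03438) = 0.8896.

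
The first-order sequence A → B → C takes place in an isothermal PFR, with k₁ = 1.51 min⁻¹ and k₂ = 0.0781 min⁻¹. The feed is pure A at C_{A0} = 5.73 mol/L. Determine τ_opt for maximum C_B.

2.07 min

For first-order series the maximum of C_B occurs at τ_opt = ln(k₂/k₁)/(k₂−k₁).
= ln(0.0781/1.51)/(0.0781−1.51) = ln(0.05172)/-1.432 = -2.962/-1.432 = 2.07 min.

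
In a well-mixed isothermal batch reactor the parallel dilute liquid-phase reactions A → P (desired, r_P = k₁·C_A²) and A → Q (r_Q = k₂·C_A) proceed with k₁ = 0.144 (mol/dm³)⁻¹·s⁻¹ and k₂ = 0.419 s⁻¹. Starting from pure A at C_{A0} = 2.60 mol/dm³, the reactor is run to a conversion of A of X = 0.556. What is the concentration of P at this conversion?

0.560 mol/dm³

C_A = C_{A0}(1−X) = 1.154 mol/dm³.
Along a PFR/batch, dC_Q/dC_A = −r_Q/(r_P+r_Q) = −k₂/(k₂+k₁·C_A).
Integrating from C_{A0} to C_A: C_Q = (0.419/0.144)·ln[(0.419+0.144·2.60)/(0.419+0.144·1.15)] = 2.910·ln(0.7934/0.5852) = 0.8855 mol/dm³.
Then C_P = (C_{A0}−C_A) − C_Q = 1.446 − 0.8855 = 0.5601 mol/dm³.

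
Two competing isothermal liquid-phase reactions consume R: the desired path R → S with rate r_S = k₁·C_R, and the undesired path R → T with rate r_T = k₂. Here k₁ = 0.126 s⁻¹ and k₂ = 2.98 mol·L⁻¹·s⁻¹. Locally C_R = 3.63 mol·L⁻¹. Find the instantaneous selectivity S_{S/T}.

S_{S/T} = r_S/r_T = (k₁·C_R)/(k₂) = (k₁/k₂)·C_R.
= (0.126×3.630) / (2.98) = 0.4574/2.980 = 0.153.

0.153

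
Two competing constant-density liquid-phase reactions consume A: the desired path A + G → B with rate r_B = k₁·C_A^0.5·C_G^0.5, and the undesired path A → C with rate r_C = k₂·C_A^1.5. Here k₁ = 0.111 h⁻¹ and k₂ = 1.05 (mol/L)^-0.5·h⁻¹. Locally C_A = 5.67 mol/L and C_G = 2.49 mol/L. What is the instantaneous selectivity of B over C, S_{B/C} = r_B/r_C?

0.0294

S_{B/C} = r_B/r_C = (k₁·C_A^0.5·C_G^0.5)/(k₂·C_A^1.5) = (k₁/k₂)·C_A⁻¹·C_G^0.5.
= (0.111×5.670^0.5×2.490^0.5) / (1.05×5.670^1.5) = 0.4171/14.18 = 0.0294.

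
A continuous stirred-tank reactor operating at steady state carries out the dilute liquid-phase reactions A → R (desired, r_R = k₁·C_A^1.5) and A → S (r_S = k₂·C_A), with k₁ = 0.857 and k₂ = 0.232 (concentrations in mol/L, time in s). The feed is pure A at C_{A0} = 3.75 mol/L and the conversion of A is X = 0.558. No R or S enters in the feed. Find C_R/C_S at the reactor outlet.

4.76

Exit C_A = C_{A0}(1−X) = 3.75×0.442 = 1.657 mol/L.
In a CSTR the entire volume is at exit conditions, so r_R = 0.857×1.657^1.5 = 1.829 and r_S = 0.232×1.657 = 0.3845.
Overall selectivity = C_R/C_S = r_Rτ/(r_Sτ) = r_R/r_S = 4.76.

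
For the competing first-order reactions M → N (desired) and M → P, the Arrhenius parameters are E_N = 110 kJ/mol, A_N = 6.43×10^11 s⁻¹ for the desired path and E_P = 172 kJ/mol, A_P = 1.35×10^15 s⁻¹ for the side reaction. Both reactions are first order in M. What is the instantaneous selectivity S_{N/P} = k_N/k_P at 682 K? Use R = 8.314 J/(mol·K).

With equal orders, S_{N/P} = k_N/k_P = (A_N/A_P)·exp[(E_P−E_N)/(RT)].
(E_P−E_N)/(RT) = (172−110)×10³/(8.314×682) = 62000/5670 = 10.93.
k_N/k_P = (6.43×10^11/1.35×10^15)·exp(10.93) = 4.763×10^-4 × 56076 = 26.7.

26.7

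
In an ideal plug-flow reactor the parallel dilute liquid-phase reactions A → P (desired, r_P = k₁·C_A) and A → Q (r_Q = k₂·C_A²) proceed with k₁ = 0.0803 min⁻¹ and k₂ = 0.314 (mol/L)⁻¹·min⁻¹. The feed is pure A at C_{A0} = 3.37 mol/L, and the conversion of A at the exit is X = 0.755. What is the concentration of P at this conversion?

C_A = C_{A0}(1−X) = 0.8256 mol/L.
Along a PFR/batch, dC_P/dC_A = −r_P/(r_P+r_Q) = −k₁/(k₁+k₂·C_A).
Integrating from C_{A0} to C_A: C_P = (0.0803/0.314)·ln[(0.0803+0.314·3.37)/(0.0803+0.314·0.826)] = 0.2557·ln(1.138/0.3396) = 0.3094 mol/L.

0.309 mol/L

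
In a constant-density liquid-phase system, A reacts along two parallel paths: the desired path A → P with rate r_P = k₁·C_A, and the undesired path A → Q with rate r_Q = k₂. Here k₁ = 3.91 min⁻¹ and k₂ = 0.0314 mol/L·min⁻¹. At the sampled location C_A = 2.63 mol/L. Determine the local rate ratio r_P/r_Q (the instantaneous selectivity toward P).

327

S_{P/Q} = r_P/r_Q = (k₁·C_A)/(k₂) = (k₁/k₂)·C_A.
= (3.91×2.630) / (0.0314) = 10.28/0.03140 = 327.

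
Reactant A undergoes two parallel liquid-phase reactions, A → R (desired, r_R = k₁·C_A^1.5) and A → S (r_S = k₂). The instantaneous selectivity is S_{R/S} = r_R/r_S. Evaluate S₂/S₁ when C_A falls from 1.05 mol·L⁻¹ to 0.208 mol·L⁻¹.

0.0882

S_{R/S} = (k₁/k₂)·C_A^1.5, so S₂/S₁ = (C_{A,2}/C_{A,1})^1.5.
= (0.208/1.05)^1.5 = (0.1981)^1.5 = 0.0882.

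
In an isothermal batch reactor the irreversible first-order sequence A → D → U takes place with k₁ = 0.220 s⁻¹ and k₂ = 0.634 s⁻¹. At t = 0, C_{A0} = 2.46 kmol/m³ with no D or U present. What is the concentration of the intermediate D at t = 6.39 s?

For first-order series with pure A initially, C_D(t) = k₁C_{A0}/(k₂−k₁)·(e^(−k₁t) − e^(−k₂t)).
e^(−k₁t) = e^(−0.220×6.39) = e^(−1.406) = 0.2452; e^(−k₂t) = e^(−4.051) = 0.01740.
C_D = 0.220×2.46/(0.634−0.220) × (0.2452−0.01740) = 1.307×0.2278 = 0.2978 kmol/m³.

0.298 kmol/m³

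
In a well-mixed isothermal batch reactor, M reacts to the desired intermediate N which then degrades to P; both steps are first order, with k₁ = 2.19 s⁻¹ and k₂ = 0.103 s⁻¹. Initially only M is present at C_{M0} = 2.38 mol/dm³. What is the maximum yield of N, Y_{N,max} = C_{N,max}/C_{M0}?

Evaluating C_N at t_opt = ln(k₂/k₁)/(k₂−k₁) gives C_{N,max}/C_{M0} = (k₁/k₂)^[k₂/(k₂−k₁)].
= (2.19/0.103)^(0.103/(0.103−2.19)) = (21.26)^(-0.04935) = 0.8600.

0.860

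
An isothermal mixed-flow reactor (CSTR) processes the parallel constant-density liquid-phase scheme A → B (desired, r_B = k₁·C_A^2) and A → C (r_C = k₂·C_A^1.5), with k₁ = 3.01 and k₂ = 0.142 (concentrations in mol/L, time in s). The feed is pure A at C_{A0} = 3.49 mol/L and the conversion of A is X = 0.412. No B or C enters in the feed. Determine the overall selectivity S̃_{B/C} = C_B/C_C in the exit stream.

30.4

Exit C_A = C_{A0}(1−X) = 3.49×0.588 = 2.052 mol/L.
A CSTR operates uniformly at the exit composition, giving r_B = 12.68 and r_C = 0.4174 (each k·C_A^n at C_A = 2.052).
Overall selectivity = C_B/C_C = r_Bτ/(r_Cτ) = r_B/r_C = 30.4.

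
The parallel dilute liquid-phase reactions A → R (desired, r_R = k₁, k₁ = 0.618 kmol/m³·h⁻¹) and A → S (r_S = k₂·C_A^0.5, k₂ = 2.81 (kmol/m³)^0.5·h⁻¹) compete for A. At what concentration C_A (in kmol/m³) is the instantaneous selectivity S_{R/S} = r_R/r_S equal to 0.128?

2.95 kmol/m³

S_{R/S} = (k₁/k₂)·C_A^-0.5 ⇒ C_A = (S·k₂/k₁)^(-2).
= (0.128×2.81/0.618)^(-2) = (0.5820)^(-2) = 2.95 kmol/m³.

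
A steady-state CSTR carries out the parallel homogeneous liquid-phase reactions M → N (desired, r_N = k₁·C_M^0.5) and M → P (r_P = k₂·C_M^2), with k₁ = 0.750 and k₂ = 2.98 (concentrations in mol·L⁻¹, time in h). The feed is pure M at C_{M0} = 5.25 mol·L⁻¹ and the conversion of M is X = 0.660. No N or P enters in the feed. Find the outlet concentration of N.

0.331 mol·L⁻¹

Exit C_M = C_{M0}(1−X) = 5.25×0.340 = 1.785 mol·L⁻¹.
Rates in a CSTR are evaluated at the outlet concentration: r_N = 0.750×1.785^0.5 = 1.002, r_P = 2.98×1.785^2 = 9.495.
Fraction of consumed M going to N: r_N/(r_N+r_P) = 0.09546.
C_N = 0.09546·C_{M0}·X = 0.09546×5.25×0.660 = 0.331 mol·L⁻¹.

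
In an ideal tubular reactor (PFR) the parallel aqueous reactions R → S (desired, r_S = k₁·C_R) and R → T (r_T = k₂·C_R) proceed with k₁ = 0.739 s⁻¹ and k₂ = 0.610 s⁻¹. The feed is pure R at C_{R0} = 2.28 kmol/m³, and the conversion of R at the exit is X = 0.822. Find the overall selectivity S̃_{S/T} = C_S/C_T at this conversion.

1.21

C_R = C_{R0}(1−X) = 0.4058 kmol/m³.
Both paths are first order in R, so the instantaneous fraction to S is constant: dC_S/d(−C_R) = k₁/(k₁+k₂) = 0.5478.
C_S = 0.5478·(C_{R0}−C_R) = 0.5478×1.874 = 1.03 kmol/m³.
C_T = (C_{R0}−C_R)−C_S = 0.8475 kmol/m³; S̃_{S/T} = 1.027/0.8475 = 1.21.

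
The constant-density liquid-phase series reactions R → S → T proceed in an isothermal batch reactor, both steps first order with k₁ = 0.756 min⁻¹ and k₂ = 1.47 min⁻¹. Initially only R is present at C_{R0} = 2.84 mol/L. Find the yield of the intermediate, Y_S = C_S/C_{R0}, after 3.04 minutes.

The intermediate concentration in a first-order A→B→C sequence is C_S = k₁C_{R0}(e^(−k₁t) − e^(−k₂t))/(k₂−k₁).
e^(−k₁t) = e^(−0.756×3.04) = e^(−2.298) = 0.1004; e^(−k₂t) = e^(−4.469) = 0.01146.
C_S = 0.756×2.84/(1.47−0.756) × (0.1004−0.01146) = 3.007×0.08897 = 0.2676 mol/L.
Y_S = C_S/C_{R0} = 0.2676/2.84 = 0.0942.

0.0942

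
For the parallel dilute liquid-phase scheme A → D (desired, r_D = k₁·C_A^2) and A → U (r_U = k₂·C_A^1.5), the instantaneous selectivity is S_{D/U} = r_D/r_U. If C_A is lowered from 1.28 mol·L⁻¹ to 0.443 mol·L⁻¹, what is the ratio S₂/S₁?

0.588

S_{D/U} = (k₁/k₂)·C_A^0.5, so S₂/S₁ = (C_{A,2}/C_{A,1})^0.5.
= (0.443/1.28)^0.5 = (0.3461)^0.5 = 0.588.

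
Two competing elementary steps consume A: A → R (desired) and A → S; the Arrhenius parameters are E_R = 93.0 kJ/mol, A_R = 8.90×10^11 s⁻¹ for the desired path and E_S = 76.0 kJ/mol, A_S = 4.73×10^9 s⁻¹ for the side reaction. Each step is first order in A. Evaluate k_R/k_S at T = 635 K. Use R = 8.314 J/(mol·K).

7.52

With equal orders, S_{R/S} = k_R/k_S = (A_R/A_S)·exp[(E_S−E_R)/(RT)].
(E_S−E_R)/(RT) = (76.0−93.0)×10³/(8.314×635) = -17000/5279 = -3.220.
k_R/k_S = (8.90×10^11/4.73×10^9)·exp(-3.220) = 188.2 × 0.03995 = 7.52.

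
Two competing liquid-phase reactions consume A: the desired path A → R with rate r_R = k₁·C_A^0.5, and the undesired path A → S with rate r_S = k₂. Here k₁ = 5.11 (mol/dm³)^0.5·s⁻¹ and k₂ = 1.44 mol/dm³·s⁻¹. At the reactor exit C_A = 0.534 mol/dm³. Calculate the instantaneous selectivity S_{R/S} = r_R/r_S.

2.59

S_{R/S} = r_R/r_S = (k₁·C_A^0.5)/(k₂) = (k₁/k₂)·C_A^0.5.
= (5.11×0.5340^0.5) / (1.44) = 3.734/1.440 = 2.59.
Since the desired path is higher order in A, keeping C_A high (PFR or concentrated feed) favours R.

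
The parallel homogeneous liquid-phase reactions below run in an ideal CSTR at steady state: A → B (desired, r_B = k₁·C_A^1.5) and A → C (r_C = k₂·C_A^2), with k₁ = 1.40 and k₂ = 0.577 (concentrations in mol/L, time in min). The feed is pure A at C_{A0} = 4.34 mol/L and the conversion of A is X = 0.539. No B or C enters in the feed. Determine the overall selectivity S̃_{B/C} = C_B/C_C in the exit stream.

1.72

Exit C_A = C_{A0}(1−X) = 4.34×0.461 = 2.001 mol/L.
A CSTR operates uniformly at the exit composition, giving r_B = 3.962 and r_C = 2.310 (each k·C_A^n at C_A = 2.001).
Overall selectivity = C_B/C_C = r_Bτ/(r_Cτ) = r_B/r_C = 1.72.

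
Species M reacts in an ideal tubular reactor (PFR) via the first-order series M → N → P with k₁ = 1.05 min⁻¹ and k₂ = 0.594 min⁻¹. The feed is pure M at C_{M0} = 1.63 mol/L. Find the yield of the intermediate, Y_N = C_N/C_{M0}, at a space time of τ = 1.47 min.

The intermediate concentration in a first-order A→B→C sequence is C_N = k₁C_{M0}(e^(−k₁τ) − e^(−k₂τ))/(k₂−k₁).
e^(−k₁τ) = e^(−1.05×1.47) = e^(−1.544) = 0.2136; e^(−k₂τ) = e^(−0.8732) = 0.4176.
C_N = 1.05×1.63/(0.594−1.05) × (0.2136−0.4176) = (-3.753)×(-0.2040) = 0.7656 mol/L.
Y_N = C_N/C_{M0} = 0.7656/1.63 = 0.470.

0.470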